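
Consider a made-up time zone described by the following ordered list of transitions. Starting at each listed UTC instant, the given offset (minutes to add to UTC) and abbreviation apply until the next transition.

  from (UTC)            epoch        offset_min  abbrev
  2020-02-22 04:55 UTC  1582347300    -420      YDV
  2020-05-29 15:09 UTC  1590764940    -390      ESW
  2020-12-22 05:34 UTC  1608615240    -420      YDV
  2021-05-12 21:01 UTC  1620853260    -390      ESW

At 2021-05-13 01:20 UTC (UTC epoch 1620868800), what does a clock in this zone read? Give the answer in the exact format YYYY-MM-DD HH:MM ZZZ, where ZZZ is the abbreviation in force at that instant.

2021-05-12 18:50 ESW

Query: 2021-05-13 01:20 UTC
Rule 4/4 (ESW, -06:30): 2021-05-12 21:01 UTC ≤ query < +∞
1·60 + 20 - 390 = -310 min
-310 = -1·1440 + 1130; 1130 = 18·60 + 50 → 18:50, 2021-05-13 - 1 day = 2021-05-12
→ 2021-05-12 18:50 ESW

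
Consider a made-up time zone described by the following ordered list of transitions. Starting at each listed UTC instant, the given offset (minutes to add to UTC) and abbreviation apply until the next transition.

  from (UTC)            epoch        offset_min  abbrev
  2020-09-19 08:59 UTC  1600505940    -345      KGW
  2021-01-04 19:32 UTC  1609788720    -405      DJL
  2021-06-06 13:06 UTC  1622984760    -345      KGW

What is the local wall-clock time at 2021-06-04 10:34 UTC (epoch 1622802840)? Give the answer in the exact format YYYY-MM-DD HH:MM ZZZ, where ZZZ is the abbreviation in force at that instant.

2021-06-04 03:49 DJL

Query: 2021-06-04 10:34 UTC
Rule 2/3 (DJL, -06:45): 2021-01-04 19:32 UTC ≤ query < 2021-06-06 13:06 UTC
10·60 + 34 - 405 = 229 min
229 = 0·1440 + 229; 229 = 3·60 + 49 → 03:49, same day
→ 2021-06-04 03:49 DJL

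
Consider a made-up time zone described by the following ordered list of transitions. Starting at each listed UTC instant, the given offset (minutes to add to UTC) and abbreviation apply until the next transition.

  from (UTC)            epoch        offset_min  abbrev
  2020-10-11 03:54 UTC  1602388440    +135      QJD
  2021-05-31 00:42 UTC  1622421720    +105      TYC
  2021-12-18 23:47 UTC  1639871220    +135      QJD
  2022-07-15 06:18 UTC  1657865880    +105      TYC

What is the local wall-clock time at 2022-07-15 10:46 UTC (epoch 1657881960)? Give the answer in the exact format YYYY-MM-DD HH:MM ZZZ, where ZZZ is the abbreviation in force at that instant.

Query: 2022-07-15 10:46 UTC
Rule 4/4 (TYC, +01:45): 2022-07-15 06:18 UTC ≤ query < +∞
10·60 + 46 + 105 = 751 min
751 = 0·1440 + 751; 751 = 12·60 + 31 → 12:31, same day
→ 2022-07-15 12:31 TYC

2022-07-15 12:31 TYC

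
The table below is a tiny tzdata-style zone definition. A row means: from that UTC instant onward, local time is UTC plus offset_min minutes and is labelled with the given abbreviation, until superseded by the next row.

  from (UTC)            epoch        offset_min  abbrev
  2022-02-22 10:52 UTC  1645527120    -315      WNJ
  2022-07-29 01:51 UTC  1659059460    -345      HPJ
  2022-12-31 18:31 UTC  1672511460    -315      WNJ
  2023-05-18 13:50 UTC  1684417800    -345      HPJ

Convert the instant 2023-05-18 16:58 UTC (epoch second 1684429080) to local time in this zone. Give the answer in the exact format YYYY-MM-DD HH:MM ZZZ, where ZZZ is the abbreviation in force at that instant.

Query: 2023-05-18 16:58 UTC
Rule 4/4 (HPJ, -05:45): 2023-05-18 13:50 UTC ≤ query < +∞
16·60 + 58 - 345 = 673 min
673 = 0·1440 + 673; 673 = 11·60 + 13 → 11:13, same day
→ 2023-05-18 11:13 HPJ

2023-05-18 11:13 HPJ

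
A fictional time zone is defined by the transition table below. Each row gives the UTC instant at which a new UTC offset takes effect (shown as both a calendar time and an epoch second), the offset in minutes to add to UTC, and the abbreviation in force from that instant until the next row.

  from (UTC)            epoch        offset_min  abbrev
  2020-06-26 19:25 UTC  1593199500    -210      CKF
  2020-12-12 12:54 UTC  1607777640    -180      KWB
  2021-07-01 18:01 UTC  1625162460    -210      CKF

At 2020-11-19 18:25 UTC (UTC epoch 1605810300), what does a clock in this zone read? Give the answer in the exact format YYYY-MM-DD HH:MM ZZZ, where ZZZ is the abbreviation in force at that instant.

2020-11-19 14:55 CKF

Query: 2020-11-19 18:25 UTC
Rule 1/3 (CKF, -03:30): 2020-06-26 19:25 UTC ≤ query < 2020-12-12 12:54 UTC
18·60 + 25 - 210 = 895 min
895 = 0·1440 + 895; 895 = 14·60 + 55 → 14:55, same day
→ 2020-11-19 14:55 CKF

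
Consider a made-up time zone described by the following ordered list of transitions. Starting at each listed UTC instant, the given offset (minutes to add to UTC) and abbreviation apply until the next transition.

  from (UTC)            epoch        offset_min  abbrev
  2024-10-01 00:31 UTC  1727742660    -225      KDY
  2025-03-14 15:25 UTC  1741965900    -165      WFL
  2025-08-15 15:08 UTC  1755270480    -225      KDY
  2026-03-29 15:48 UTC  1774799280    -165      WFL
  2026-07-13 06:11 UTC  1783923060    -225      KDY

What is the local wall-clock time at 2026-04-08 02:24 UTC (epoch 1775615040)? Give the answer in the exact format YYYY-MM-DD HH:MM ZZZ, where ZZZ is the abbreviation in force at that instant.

Query: 2026-04-08 02:24 UTC
Rule 4/5 (WFL, -02:45): 2026-03-29 15:48 UTC ≤ query < 2026-07-13 06:11 UTC
2·60 + 24 - 165 = -21 min
-21 = -1·1440 + 1419; 1419 = 23·60 + 39 → 23:39, 2026-04-08 - 1 day = 2026-04-07
→ 2026-04-07 23:39 WFL

2026-04-07 23:39 WFL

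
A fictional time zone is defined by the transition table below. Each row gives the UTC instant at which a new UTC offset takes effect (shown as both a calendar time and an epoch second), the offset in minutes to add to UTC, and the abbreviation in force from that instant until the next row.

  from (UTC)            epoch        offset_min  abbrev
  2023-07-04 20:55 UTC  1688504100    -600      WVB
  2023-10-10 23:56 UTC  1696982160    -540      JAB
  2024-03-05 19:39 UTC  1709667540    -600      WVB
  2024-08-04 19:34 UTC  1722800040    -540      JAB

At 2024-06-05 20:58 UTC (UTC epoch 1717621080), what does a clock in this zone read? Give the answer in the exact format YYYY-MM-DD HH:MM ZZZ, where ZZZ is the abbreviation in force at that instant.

Query: 2024-06-05 20:58 UTC
Rule 3/4 (WVB, -10:00): 2024-03-05 19:39 UTC ≤ query < 2024-08-04 19:34 UTC
20·60 + 58 - 600 = 658 min
658 = 0·1440 + 658; 658 = 10·60 + 58 → 10:58, same day
→ 2024-06-05 10:58 WVB

2024-06-05 10:58 WVB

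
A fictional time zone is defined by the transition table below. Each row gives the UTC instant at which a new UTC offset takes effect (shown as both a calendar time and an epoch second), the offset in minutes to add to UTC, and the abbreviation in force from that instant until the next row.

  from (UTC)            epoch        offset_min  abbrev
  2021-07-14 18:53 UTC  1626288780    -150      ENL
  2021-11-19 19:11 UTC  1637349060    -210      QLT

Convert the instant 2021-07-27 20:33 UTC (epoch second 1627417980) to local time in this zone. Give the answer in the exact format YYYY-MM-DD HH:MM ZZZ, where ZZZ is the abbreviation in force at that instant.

Query: 2021-07-27 20:33 UTC
Rule 1/2 (ENL, -02:30): 2021-07-14 18:53 UTC ≤ query < 2021-11-19 19:11 UTC
20·60 + 33 - 150 = 1083 min
1083 = 0·1440 + 1083; 1083 = 18·60 + 3 → 18:03, same day
→ 2021-07-27 18:03 ENL

2021-07-27 18:03 ENL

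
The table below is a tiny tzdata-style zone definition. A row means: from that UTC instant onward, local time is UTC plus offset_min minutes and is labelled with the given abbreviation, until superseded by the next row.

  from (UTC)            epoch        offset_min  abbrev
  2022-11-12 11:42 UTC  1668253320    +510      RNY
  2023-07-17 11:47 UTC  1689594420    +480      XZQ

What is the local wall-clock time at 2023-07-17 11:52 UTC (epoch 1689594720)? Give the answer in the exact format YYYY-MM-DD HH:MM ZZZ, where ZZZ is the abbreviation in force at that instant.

Query: 2023-07-17 11:52 UTC
Rule 2/2 (XZQ, +08:00): 2023-07-17 11:47 UTC ≤ query < +∞
11·60 + 52 + 480 = 1192 min
1192 = 0·1440 + 1192; 1192 = 19·60 + 52 → 19:52, same day
→ 2023-07-17 19:52 XZQ

2023-07-17 19:52 XZQ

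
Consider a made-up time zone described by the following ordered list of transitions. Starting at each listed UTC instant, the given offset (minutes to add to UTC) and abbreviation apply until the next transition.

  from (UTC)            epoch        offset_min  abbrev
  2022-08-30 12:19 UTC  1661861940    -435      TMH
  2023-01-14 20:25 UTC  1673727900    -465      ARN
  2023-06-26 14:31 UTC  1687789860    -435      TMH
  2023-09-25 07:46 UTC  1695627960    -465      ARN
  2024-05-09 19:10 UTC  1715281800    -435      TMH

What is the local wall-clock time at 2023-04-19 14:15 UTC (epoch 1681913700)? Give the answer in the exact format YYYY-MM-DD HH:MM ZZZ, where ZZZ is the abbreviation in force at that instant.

2023-04-19 06:30 ARN

Query: 2023-04-19 14:15 UTC
Rule 2/5 (ARN, -07:45): 2023-01-14 20:25 UTC ≤ query < 2023-06-26 14:31 UTC
14·60 + 15 - 465 = 390 min
390 = 0·1440 + 390; 390 = 6·60 + 30 → 06:30, same day
→ 2023-04-19 06:30 ARN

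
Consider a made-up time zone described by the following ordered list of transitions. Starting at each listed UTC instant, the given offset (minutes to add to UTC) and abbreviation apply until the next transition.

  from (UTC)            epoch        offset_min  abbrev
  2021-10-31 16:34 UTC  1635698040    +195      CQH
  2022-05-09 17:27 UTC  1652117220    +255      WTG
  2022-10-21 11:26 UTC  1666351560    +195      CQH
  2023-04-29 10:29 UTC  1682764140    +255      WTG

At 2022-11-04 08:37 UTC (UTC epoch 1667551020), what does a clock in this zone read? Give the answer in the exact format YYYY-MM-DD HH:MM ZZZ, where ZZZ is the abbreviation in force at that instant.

Query: 2022-11-04 08:37 UTC
Rule 3/4 (CQH, +03:15): 2022-10-21 11:26 UTC ≤ query < 2023-04-29 10:29 UTC
8·60 + 37 + 195 = 712 min
712 = 0·1440 + 712; 712 = 11·60 + 52 → 11:52, same day
→ 2022-11-04 11:52 CQH

2022-11-04 11:52 CQH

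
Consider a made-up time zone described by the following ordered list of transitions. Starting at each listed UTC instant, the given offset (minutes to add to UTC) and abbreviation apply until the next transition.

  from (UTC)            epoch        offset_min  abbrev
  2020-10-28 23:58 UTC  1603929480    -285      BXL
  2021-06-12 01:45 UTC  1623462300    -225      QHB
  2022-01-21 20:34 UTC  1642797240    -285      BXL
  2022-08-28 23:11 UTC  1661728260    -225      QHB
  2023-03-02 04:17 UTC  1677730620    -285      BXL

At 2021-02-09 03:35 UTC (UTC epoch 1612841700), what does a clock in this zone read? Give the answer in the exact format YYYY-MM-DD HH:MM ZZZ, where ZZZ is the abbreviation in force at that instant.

Query: 2021-02-09 03:35 UTC
Rule 1/5 (BXL, -04:45): 2020-10-28 23:58 UTC ≤ query < 2021-06-12 01:45 UTC
3·60 + 35 - 285 = -70 min
-70 = -1·1440 + 1370; 1370 = 22·60 + 50 → 22:50, 2021-02-09 - 1 day = 2021-02-08
→ 2021-02-08 22:50 BXL

2021-02-08 22:50 BXL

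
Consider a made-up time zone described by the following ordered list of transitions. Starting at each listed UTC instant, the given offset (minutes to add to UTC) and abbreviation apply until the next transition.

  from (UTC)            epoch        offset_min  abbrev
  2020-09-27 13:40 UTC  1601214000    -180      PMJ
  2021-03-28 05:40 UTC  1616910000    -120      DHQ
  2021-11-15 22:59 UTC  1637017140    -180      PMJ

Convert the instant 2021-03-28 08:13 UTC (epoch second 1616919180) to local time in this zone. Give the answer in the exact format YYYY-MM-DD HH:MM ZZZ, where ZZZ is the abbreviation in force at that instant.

Query: 2021-03-28 08:13 UTC
Rule 2/3 (DHQ, -02:00): 2021-03-28 05:40 UTC ≤ query < 2021-11-15 22:59 UTC
8·60 + 13 - 120 = 373 min
373 = 0·1440 + 373; 373 = 6·60 + 13 → 06:13, same day
→ 2021-03-28 06:13 DHQ

2021-03-28 06:13 DHQ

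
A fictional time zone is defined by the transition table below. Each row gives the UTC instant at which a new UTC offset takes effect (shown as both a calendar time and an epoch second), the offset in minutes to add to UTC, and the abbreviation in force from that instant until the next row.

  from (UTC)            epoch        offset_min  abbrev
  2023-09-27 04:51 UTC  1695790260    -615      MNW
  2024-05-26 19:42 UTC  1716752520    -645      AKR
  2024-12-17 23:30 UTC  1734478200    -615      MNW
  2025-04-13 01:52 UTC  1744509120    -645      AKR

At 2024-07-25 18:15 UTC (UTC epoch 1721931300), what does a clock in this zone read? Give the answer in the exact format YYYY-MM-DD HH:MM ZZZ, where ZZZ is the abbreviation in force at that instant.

Query: 2024-07-25 18:15 UTC
Rule 2/4 (AKR, -10:45): 2024-05-26 19:42 UTC ≤ query < 2024-12-17 23:30 UTC
18·60 + 15 - 645 = 450 min
450 = 0·1440 + 450; 450 = 7·60 + 30 → 07:30, same day
→ 2024-07-25 07:30 AKR

2024-07-25 07:30 AKR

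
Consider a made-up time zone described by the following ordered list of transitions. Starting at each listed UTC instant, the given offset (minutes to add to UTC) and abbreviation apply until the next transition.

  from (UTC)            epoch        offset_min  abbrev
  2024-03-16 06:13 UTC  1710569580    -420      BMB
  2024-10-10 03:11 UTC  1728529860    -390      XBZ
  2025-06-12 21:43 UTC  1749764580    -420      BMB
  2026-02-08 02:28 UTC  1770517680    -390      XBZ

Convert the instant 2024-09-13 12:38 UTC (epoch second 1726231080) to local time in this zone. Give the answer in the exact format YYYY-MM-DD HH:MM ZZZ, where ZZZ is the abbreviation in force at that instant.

2024-09-13 05:38 BMB

Query: 2024-09-13 12:38 UTC
Rule 1/4 (BMB, -07:00): 2024-03-16 06:13 UTC ≤ query < 2024-10-10 03:11 UTC
12·60 + 38 - 420 = 338 min
338 = 0·1440 + 338; 338 = 5·60 + 38 → 05:38, same day
→ 2024-09-13 05:38 BMB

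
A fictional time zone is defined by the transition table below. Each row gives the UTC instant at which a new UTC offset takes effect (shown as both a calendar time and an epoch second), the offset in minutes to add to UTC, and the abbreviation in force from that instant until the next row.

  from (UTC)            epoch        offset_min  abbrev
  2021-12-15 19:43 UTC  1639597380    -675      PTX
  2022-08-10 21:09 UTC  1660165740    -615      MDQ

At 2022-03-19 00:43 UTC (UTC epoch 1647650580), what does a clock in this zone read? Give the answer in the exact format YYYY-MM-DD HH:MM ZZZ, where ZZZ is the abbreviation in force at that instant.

2022-03-18 13:28 PTX

Query: 2022-03-19 00:43 UTC
Rule 1/2 (PTX, -11:15): 2021-12-15 19:43 UTC ≤ query < 2022-08-10 21:09 UTC
0·60 + 43 - 675 = -632 min
-632 = -1·1440 + 808; 808 = 13·60 + 28 → 13:28, 2022-03-19 - 1 day = 2022-03-18
→ 2022-03-18 13:28 PTX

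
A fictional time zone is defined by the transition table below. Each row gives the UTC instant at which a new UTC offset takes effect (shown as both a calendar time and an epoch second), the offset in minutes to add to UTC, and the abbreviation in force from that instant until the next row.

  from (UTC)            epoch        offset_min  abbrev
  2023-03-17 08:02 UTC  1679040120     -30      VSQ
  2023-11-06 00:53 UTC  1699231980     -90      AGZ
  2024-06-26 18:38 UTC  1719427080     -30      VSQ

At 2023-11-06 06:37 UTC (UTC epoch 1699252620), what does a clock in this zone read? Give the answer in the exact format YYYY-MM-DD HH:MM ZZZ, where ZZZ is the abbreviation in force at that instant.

Query: 2023-11-06 06:37 UTC
Rule 2/3 (AGZ, -01:30): 2023-11-06 00:53 UTC ≤ query < 2024-06-26 18:38 UTC
6·60 + 37 - 90 = 307 min
307 = 0·1440 + 307; 307 = 5·60 + 7 → 05:07, same day
→ 2023-11-06 05:07 AGZ

2023-11-06 05:07 AGZ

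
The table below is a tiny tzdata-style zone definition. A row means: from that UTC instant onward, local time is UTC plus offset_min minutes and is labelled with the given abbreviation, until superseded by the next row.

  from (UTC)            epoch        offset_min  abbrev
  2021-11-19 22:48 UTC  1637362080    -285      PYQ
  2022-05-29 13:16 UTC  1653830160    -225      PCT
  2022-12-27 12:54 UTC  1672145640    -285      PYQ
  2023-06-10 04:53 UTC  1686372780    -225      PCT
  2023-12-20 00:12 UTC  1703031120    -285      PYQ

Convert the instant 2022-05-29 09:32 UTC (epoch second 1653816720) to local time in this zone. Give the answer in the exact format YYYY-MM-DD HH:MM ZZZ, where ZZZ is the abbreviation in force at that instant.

Query: 2022-05-29 09:32 UTC
Rule 1/5 (PYQ, -04:45): 2021-11-19 22:48 UTC ≤ query < 2022-05-29 13:16 UTC
9·60 + 32 - 285 = 287 min
287 = 0·1440 + 287; 287 = 4·60 + 47 → 04:47, same day
→ 2022-05-29 04:47 PYQ

2022-05-29 04:47 PYQ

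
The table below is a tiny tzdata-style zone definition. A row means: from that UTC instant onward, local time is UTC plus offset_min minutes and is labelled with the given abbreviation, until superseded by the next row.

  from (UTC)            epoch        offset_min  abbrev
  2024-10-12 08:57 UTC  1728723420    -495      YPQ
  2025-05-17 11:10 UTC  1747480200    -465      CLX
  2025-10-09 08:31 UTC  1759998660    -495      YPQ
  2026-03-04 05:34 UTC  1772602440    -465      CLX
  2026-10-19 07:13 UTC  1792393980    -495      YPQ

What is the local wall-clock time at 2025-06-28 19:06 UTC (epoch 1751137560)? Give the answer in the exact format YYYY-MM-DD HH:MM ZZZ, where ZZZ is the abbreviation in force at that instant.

2025-06-28 11:21 CLX

Query: 2025-06-28 19:06 UTC
Rule 2/5 (CLX, -07:45): 2025-05-17 11:10 UTC ≤ query < 2025-10-09 08:31 UTC
19·60 + 6 - 465 = 681 min
681 = 0·1440 + 681; 681 = 11·60 + 21 → 11:21, same day
→ 2025-06-28 11:21 CLX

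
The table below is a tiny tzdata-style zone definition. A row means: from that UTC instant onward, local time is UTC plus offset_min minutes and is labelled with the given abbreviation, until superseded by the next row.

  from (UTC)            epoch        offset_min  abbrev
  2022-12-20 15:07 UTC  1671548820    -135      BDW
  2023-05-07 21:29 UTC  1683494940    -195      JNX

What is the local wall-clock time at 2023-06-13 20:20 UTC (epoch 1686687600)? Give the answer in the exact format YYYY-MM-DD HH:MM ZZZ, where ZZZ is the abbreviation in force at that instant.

2023-06-13 17:05 JNX

Query: 2023-06-13 20:20 UTC
Rule 2/2 (JNX, -03:15): 2023-05-07 21:29 UTC ≤ query < +∞
20·60 + 20 - 195 = 1025 min
1025 = 0·1440 + 1025; 1025 = 17·60 + 5 → 17:05, same day
→ 2023-06-13 17:05 JNX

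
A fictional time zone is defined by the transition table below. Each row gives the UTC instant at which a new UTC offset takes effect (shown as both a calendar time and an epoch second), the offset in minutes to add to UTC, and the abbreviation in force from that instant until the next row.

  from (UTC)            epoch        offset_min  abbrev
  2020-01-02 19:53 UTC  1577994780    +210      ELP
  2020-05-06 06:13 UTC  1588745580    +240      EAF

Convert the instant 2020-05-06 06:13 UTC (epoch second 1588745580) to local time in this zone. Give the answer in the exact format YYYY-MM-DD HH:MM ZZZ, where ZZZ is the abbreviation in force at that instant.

2020-05-06 10:13 EAF

Query: 2020-05-06 06:13 UTC
Rule 2/2 (EAF, +04:00): 2020-05-06 06:13 UTC ≤ query < +∞
6·60 + 13 + 240 = 613 min
613 = 0·1440 + 613; 613 = 10·60 + 13 → 10:13, same day
→ 2020-05-06 10:13 EAF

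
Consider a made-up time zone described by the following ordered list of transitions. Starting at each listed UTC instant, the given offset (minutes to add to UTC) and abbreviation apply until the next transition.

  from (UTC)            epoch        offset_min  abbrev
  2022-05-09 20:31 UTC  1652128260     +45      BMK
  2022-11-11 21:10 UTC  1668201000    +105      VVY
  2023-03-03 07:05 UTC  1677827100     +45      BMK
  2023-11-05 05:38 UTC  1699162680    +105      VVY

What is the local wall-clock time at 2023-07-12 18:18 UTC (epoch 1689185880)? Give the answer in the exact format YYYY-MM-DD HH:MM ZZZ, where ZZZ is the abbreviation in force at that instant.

Query: 2023-07-12 18:18 UTC
Rule 3/4 (BMK, +00:45): 2023-03-03 07:05 UTC ≤ query < 2023-11-05 05:38 UTC
18·60 + 18 + 45 = 1143 min
1143 = 0·1440 + 1143; 1143 = 19·60 + 3 → 19:03, same day
→ 2023-07-12 19:03 BMK

2023-07-12 19:03 BMK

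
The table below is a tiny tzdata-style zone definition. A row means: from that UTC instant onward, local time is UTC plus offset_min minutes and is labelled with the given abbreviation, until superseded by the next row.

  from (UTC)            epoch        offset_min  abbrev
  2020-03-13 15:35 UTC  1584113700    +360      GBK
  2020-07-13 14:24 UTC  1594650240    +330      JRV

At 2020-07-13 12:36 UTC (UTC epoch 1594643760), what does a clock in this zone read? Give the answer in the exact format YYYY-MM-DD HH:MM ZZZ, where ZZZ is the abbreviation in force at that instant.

2020-07-13 18:36 GBK

Query: 2020-07-13 12:36 UTC
Rule 1/2 (GBK, +06:00): 2020-03-13 15:35 UTC ≤ query < 2020-07-13 14:24 UTC
12·60 + 36 + 360 = 1116 min
1116 = 0·1440 + 1116; 1116 = 18·60 + 36 → 18:36, same day
→ 2020-07-13 18:36 GBK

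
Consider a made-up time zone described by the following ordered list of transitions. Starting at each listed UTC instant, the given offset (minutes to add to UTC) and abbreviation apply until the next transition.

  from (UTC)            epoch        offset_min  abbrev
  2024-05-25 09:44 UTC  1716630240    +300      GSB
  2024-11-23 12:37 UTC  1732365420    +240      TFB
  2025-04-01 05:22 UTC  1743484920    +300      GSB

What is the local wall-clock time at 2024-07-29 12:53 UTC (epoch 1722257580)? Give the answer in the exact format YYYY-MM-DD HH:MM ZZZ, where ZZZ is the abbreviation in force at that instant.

Query: 2024-07-29 12:53 UTC
Rule 1/3 (GSB, +05:00): 2024-05-25 09:44 UTC ≤ query < 2024-11-23 12:37 UTC
12·60 + 53 + 300 = 1073 min
1073 = 0·1440 + 1073; 1073 = 17·60 + 53 → 17:53, same day
→ 2024-07-29 17:53 GSB

2024-07-29 17:53 GSB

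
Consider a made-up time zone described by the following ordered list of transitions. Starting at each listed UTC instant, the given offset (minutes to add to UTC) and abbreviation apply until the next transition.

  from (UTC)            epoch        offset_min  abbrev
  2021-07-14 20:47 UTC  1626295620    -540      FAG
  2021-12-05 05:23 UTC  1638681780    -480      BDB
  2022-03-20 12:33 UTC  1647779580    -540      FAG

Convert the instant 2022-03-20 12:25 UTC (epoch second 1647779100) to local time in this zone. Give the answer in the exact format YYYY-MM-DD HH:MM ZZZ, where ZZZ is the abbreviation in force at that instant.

Query: 2022-03-20 12:25 UTC
Rule 2/3 (BDB, -08:00): 2021-12-05 05:23 UTC ≤ query < 2022-03-20 12:33 UTC
12·60 + 25 - 480 = 265 min
265 = 0·1440 + 265; 265 = 4·60 + 25 → 04:25, same day
→ 2022-03-20 04:25 BDB

2022-03-20 04:25 BDB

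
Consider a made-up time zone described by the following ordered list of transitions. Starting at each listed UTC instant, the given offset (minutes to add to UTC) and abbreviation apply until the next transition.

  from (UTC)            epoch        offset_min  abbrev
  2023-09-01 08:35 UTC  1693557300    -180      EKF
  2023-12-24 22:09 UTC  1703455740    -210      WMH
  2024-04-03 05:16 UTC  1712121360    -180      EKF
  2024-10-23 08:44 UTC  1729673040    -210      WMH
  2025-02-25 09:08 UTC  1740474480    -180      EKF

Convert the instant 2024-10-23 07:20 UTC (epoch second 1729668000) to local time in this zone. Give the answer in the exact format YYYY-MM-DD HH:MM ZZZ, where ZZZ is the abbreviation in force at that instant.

Query: 2024-10-23 07:20 UTC
Rule 3/5 (EKF, -03:00): 2024-04-03 05:16 UTC ≤ query < 2024-10-23 08:44 UTC
7·60 + 20 - 180 = 260 min
260 = 0·1440 + 260; 260 = 4·60 + 20 → 04:20, same day
→ 2024-10-23 04:20 EKF

2024-10-23 04:20 EKF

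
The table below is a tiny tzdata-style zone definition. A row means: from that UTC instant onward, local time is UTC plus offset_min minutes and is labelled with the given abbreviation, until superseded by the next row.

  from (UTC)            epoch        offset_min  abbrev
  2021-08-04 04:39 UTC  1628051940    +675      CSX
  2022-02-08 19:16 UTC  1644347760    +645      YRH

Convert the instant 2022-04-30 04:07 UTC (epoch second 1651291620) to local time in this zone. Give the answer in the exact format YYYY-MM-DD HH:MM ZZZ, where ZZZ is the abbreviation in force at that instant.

Query: 2022-04-30 04:07 UTC
Rule 2/2 (YRH, +10:45): 2022-02-08 19:16 UTC ≤ query < +∞
4·60 + 7 + 645 = 892 min
892 = 0·1440 + 892; 892 = 14·60 + 52 → 14:52, same day
→ 2022-04-30 14:52 YRH

2022-04-30 14:52 YRH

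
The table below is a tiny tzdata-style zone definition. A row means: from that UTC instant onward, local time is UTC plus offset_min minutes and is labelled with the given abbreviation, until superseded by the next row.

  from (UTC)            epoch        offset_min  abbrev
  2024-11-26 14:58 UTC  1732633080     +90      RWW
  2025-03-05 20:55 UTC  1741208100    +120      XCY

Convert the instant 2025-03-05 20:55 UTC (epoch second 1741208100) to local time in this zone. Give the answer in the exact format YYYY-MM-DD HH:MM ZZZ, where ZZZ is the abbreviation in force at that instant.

Query: 2025-03-05 20:55 UTC
Rule 2/2 (XCY, +02:00): 2025-03-05 20:55 UTC ≤ query < +∞
20·60 + 55 + 120 = 1375 min
1375 = 0·1440 + 1375; 1375 = 22·60 + 55 → 22:55, same day
→ 2025-03-05 22:55 XCY

2025-03-05 22:55 XCY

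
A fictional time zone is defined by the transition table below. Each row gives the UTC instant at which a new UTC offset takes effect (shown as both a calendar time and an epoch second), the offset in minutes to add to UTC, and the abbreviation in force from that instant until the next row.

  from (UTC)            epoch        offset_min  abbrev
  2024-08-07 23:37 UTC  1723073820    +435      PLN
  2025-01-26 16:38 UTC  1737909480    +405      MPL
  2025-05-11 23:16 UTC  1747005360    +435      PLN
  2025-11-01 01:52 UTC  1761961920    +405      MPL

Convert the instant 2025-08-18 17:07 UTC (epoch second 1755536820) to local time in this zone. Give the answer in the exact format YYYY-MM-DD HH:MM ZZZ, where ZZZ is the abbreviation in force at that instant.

Query: 2025-08-18 17:07 UTC
Rule 3/4 (PLN, +07:15): 2025-05-11 23:16 UTC ≤ query < 2025-11-01 01:52 UTC
17·60 + 7 + 435 = 1462 min
1462 = 1·1440 + 22; 22 = 0·60 + 22 → 00:22, 2025-08-18 + 1 day = 2025-08-19
→ 2025-08-19 00:22 PLN

2025-08-19 00:22 PLN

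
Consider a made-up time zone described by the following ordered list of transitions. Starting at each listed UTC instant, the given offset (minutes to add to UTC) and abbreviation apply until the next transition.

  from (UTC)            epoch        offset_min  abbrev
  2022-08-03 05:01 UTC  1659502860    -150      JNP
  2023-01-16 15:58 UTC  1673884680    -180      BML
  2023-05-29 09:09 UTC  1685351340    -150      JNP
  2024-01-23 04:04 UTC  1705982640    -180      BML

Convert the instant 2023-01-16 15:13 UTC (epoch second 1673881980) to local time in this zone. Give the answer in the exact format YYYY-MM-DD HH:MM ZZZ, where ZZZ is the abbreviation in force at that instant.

2023-01-16 12:43 JNP

Query: 2023-01-16 15:13 UTC
Rule 1/4 (JNP, -02:30): 2022-08-03 05:01 UTC ≤ query < 2023-01-16 15:58 UTC
15·60 + 13 - 150 = 763 min
763 = 0·1440 + 763; 763 = 12·60 + 43 → 12:43, same day
→ 2023-01-16 12:43 JNP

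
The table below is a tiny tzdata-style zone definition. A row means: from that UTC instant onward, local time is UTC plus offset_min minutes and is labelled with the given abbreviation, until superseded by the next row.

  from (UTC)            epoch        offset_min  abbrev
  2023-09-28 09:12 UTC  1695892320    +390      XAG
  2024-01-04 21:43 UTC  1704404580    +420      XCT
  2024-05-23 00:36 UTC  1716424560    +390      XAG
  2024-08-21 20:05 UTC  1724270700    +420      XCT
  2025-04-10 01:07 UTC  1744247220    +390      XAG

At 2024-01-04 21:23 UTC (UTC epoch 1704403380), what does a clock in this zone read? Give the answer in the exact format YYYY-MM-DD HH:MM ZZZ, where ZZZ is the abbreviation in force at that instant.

2024-01-05 03:53 XAG

Query: 2024-01-04 21:23 UTC
Rule 1/5 (XAG, +06:30): 2023-09-28 09:12 UTC ≤ query < 2024-01-04 21:43 UTC
21·60 + 23 + 390 = 1673 min
1673 = 1·1440 + 233; 233 = 3·60 + 53 → 03:53, 2024-01-04 + 1 day = 2024-01-05
→ 2024-01-05 03:53 XAG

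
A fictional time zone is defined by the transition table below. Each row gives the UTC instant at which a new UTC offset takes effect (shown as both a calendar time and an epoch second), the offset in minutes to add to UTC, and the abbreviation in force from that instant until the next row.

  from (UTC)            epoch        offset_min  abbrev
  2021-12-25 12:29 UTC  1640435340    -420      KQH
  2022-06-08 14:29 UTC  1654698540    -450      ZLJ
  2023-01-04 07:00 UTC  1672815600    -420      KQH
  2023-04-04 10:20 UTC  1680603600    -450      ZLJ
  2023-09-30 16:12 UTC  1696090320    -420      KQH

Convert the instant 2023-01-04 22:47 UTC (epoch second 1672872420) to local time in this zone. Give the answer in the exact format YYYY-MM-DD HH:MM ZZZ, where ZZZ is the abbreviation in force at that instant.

2023-01-04 15:47 KQH

Query: 2023-01-04 22:47 UTC
Rule 3/5 (KQH, -07:00): 2023-01-04 07:00 UTC ≤ query < 2023-04-04 10:20 UTC
22·60 + 47 - 420 = 947 min
947 = 0·1440 + 947; 947 = 15·60 + 47 → 15:47, same day
→ 2023-01-04 15:47 KQH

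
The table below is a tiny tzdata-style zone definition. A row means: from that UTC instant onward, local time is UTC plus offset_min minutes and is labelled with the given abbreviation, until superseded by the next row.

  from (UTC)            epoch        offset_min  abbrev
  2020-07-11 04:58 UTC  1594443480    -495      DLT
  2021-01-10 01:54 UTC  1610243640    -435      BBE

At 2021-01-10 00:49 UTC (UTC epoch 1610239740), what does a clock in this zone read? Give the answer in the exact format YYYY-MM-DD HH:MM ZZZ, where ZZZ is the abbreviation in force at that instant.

Query: 2021-01-10 00:49 UTC
Rule 1/2 (DLT, -08:15): 2020-07-11 04:58 UTC ≤ query < 2021-01-10 01:54 UTC
0·60 + 49 - 495 = -446 min
-446 = -1·1440 + 994; 994 = 16·60 + 34 → 16:34, 2021-01-10 - 1 day = 2021-01-09
→ 2021-01-09 16:34 DLT

2021-01-09 16:34 DLT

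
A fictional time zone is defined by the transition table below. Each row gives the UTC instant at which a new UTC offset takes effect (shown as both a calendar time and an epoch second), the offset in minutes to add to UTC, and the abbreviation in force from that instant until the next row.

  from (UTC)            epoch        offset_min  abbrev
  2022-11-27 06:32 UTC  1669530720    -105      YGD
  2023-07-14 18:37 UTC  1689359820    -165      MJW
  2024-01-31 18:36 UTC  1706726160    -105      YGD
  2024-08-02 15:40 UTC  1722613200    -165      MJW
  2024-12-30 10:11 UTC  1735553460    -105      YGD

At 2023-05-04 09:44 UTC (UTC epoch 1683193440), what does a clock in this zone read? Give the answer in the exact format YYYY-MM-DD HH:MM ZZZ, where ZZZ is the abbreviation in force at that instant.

2023-05-04 07:59 YGD

Query: 2023-05-04 09:44 UTC
Rule 1/5 (YGD, -01:45): 2022-11-27 06:32 UTC ≤ query < 2023-07-14 18:37 UTC
9·60 + 44 - 105 = 479 min
479 = 0·1440 + 479; 479 = 7·60 + 59 → 07:59, same day
→ 2023-05-04 07:59 YGD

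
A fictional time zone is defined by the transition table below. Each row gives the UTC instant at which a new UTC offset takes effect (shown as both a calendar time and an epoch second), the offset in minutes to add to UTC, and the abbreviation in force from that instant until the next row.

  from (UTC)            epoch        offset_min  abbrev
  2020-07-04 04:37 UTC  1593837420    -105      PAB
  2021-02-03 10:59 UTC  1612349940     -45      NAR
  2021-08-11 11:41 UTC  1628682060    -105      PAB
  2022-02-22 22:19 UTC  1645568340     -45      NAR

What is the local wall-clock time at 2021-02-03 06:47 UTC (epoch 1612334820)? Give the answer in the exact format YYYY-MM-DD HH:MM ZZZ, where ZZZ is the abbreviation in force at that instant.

2021-02-03 05:02 PAB

Query: 2021-02-03 06:47 UTC
Rule 1/4 (PAB, -01:45): 2020-07-04 04:37 UTC ≤ query < 2021-02-03 10:59 UTC
6·60 + 47 - 105 = 302 min
302 = 0·1440 + 302; 302 = 5·60 + 2 → 05:02, same day
→ 2021-02-03 05:02 PAB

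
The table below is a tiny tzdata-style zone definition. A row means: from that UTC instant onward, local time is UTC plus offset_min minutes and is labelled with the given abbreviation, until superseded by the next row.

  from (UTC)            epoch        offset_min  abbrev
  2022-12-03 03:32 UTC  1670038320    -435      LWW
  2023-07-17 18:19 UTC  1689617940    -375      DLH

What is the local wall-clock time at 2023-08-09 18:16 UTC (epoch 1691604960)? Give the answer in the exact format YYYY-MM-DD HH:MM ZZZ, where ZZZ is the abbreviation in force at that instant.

2023-08-09 12:01 DLH

Query: 2023-08-09 18:16 UTC
Rule 2/2 (DLH, -06:15): 2023-07-17 18:19 UTC ≤ query < +∞
18·60 + 16 - 375 = 721 min
721 = 0·1440 + 721; 721 = 12·60 + 1 → 12:01, same day
→ 2023-08-09 12:01 DLH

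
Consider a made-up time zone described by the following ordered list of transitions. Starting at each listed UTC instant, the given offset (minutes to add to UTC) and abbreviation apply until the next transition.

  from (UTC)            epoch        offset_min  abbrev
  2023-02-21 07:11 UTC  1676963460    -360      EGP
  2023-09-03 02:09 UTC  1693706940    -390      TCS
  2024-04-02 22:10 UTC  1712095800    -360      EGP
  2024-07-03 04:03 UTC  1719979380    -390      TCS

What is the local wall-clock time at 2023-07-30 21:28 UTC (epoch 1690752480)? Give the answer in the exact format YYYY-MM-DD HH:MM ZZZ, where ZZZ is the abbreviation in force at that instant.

2023-07-30 15:28 EGP

Query: 2023-07-30 21:28 UTC
Rule 1/4 (EGP, -06:00): 2023-02-21 07:11 UTC ≤ query < 2023-09-03 02:09 UTC
21·60 + 28 - 360 = 928 min
928 = 0·1440 + 928; 928 = 15·60 + 28 → 15:28, same day
→ 2023-07-30 15:28 EGP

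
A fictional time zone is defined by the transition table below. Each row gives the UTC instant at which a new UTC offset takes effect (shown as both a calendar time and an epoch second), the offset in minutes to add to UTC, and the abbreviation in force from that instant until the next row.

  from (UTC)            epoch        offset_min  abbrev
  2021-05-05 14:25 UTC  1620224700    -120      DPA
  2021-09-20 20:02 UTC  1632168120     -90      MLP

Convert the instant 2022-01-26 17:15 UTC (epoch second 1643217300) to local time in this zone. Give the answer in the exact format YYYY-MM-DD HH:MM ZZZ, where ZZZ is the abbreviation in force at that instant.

Query: 2022-01-26 17:15 UTC
Rule 2/2 (MLP, -01:30): 2021-09-20 20:02 UTC ≤ query < +∞
17·60 + 15 - 90 = 945 min
945 = 0·1440 + 945; 945 = 15·60 + 45 → 15:45, same day
→ 2022-01-26 15:45 MLP

2022-01-26 15:45 MLP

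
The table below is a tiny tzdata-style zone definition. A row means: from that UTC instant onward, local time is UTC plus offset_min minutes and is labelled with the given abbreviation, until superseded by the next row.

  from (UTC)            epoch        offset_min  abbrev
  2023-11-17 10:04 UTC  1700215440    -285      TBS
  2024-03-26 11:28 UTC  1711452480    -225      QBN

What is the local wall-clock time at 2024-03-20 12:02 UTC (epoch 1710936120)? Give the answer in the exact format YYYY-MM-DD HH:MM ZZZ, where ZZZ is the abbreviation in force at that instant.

Query: 2024-03-20 12:02 UTC
Rule 1/2 (TBS, -04:45): 2023-11-17 10:04 UTC ≤ query < 2024-03-26 11:28 UTC
12·60 + 2 - 285 = 437 min
437 = 0·1440 + 437; 437 = 7·60 + 17 → 07:17, same day
→ 2024-03-20 07:17 TBS

2024-03-20 07:17 TBS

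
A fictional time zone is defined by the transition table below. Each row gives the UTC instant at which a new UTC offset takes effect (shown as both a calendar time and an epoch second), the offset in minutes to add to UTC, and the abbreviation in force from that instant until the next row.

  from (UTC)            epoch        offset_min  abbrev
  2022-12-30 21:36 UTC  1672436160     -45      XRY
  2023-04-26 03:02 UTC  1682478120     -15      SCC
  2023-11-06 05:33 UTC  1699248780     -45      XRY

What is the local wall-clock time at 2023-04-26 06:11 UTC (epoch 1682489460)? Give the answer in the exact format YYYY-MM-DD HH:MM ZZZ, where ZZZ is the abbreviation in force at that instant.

2023-04-26 05:56 SCC

Query: 2023-04-26 06:11 UTC
Rule 2/3 (SCC, -00:15): 2023-04-26 03:02 UTC ≤ query < 2023-11-06 05:33 UTC
6·60 + 11 - 15 = 356 min
356 = 0·1440 + 356; 356 = 5·60 + 56 → 05:56, same day
→ 2023-04-26 05:56 SCC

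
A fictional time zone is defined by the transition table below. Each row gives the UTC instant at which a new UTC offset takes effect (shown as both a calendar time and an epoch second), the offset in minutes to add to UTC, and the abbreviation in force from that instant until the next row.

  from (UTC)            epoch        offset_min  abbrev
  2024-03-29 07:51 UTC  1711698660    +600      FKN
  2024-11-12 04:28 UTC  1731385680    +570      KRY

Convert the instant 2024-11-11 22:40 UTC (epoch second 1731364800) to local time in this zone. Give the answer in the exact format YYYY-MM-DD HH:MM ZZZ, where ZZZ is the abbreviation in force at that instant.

2024-11-12 08:40 FKN

Query: 2024-11-11 22:40 UTC
Rule 1/2 (FKN, +10:00): 2024-03-29 07:51 UTC ≤ query < 2024-11-12 04:28 UTC
22·60 + 40 + 600 = 1960 min
1960 = 1·1440 + 520; 520 = 8·60 + 40 → 08:40, 2024-11-11 + 1 day = 2024-11-12
→ 2024-11-12 08:40 FKN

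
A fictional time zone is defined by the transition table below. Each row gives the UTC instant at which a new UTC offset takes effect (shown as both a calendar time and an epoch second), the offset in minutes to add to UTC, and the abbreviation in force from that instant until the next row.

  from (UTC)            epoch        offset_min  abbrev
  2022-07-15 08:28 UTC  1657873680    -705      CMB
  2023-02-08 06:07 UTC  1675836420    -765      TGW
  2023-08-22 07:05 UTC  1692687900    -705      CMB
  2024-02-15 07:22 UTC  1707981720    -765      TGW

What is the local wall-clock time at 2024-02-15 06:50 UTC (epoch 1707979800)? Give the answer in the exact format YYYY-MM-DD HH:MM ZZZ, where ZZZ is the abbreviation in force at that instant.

2024-02-14 19:05 CMB

Query: 2024-02-15 06:50 UTC
Rule 3/4 (CMB, -11:45): 2023-08-22 07:05 UTC ≤ query < 2024-02-15 07:22 UTC
6·60 + 50 - 705 = -295 min
-295 = -1·1440 + 1145; 1145 = 19·60 + 5 → 19:05, 2024-02-15 - 1 day = 2024-02-14
→ 2024-02-14 19:05 CMB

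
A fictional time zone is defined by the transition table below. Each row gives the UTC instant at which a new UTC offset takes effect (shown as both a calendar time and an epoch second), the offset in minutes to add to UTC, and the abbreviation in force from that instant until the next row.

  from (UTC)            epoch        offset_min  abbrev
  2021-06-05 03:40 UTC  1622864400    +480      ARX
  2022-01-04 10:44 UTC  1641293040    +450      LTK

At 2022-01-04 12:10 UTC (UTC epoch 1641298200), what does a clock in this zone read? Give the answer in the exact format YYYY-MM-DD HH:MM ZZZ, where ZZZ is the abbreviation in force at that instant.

Query: 2022-01-04 12:10 UTC
Rule 2/2 (LTK, +07:30): 2022-01-04 10:44 UTC ≤ query < +∞
12·60 + 10 + 450 = 1180 min
1180 = 0·1440 + 1180; 1180 = 19·60 + 40 → 19:40, same day
→ 2022-01-04 19:40 LTK

2022-01-04 19:40 LTK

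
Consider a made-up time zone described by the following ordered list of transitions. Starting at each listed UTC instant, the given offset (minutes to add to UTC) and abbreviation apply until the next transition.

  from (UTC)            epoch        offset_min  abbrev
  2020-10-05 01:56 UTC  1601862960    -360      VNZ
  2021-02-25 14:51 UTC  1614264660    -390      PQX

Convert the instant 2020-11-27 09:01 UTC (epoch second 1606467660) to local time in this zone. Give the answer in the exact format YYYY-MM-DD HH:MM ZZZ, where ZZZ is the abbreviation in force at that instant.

Query: 2020-11-27 09:01 UTC
Rule 1/2 (VNZ, -06:00): 2020-10-05 01:56 UTC ≤ query < 2021-02-25 14:51 UTC
9·60 + 1 - 360 = 181 min
181 = 0·1440 + 181; 181 = 3·60 + 1 → 03:01, same day
→ 2020-11-27 03:01 VNZ

2020-11-27 03:01 VNZ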